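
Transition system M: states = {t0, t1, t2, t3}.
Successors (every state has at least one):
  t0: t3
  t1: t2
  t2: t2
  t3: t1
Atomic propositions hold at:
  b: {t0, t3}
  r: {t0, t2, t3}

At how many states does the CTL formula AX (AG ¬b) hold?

3

Sat(¬b) = {t1, t2}
AG ¬b: greatest fixpoint, start Z0 = {t1, t2}, keep only states in Sat with every successor in Z. Already a fixed point.
Sat(AG ¬b) = {t1, t2}
Sat(AX (AG ¬b)) = {s : every successor in {t1, t2}} = {t1, t2, t3}
|Sat(AX (AG ¬b))| = |{t1, t2, t3}| = 3.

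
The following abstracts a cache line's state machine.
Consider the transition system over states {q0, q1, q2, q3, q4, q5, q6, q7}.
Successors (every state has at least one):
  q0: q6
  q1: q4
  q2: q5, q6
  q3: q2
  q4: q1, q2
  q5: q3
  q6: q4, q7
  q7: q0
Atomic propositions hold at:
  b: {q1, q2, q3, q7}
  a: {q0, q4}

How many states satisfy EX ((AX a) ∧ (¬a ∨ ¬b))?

Sat(AX a) = {s : every successor in {q0, q4}} = {q1, q7}
Sat(¬a) = {q1, q2, q3, q5, q6, q7}
Sat(¬b) = {q0, q4, q5, q6}
Sat(¬a ∨ ¬b) = {q0, q1, q2, q3, q4, q5, q6, q7}
Sat((AX a) ∧ (¬a ∨ ¬b)) = {q1, q7}
Sat(EX ((AX a) ∧ (¬a ∨ ¬b))) = {s : some successor in {q1, q7}} = {q4, q6}
|Sat(EX ((AX a) ∧ (¬a ∨ ¬b)))| = |{q4, q6}| = 2.

2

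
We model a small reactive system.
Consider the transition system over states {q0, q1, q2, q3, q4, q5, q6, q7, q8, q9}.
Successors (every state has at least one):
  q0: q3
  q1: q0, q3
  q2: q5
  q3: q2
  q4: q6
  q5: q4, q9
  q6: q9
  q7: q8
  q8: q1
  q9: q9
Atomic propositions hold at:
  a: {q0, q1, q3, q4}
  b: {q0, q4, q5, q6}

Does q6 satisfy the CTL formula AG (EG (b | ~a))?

Yes

Sat(~a) = {q2, q5, q6, q7, q8, q9}
Sat(b | ~a) = {q0, q2, q4, q5, q6, q7, q8, q9}
EG (b | ~a): greatest fixpoint, start Z0 = {q0, q2, q4, q5, q6, q7, q8, q9}, keep only states in Sat with some successor in Z. Z1 = {q2, q4, q5, q6, q7, q9}; Z2 = {q2, q4, q5, q6, q9}; fixed.
Sat(EG (b | ~a)) = {q2, q4, q5, q6, q9}
AG (EG (b | ~a)): greatest fixpoint, start Z0 = {q2, q4, q5, q6, q9}, keep only states in Sat with every successor in Z. Already a fixed point.
Sat(AG (EG (b | ~a))) = {q2, q4, q5, q6, q9}
q6 ∈ Sat(AG (EG (b | ~a))) = {q2, q4, q5, q6, q9}, so the formula holds at q6.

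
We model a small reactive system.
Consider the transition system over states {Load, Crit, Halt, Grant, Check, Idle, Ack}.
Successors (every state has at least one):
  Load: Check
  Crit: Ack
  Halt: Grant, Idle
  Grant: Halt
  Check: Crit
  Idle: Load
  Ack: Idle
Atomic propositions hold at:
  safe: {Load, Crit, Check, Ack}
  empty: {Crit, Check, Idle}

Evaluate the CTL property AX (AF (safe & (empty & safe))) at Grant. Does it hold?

Sat(empty & safe) = {Crit, Check}
Sat(safe & (empty & safe)) = {Crit, Check}
AF (safe & (empty & safe)): least fixpoint, start Z0 = {Crit, Check}, add states with every successor in Z. Z1 = {Load, Crit, Check}; Z2 = {Load, Crit, Check, Idle}; Z3 = {Load, Crit, Check, Idle, Ack}; fixed.
Sat(AF (safe & (empty & safe))) = {Load, Crit, Check, Idle, Ack}
Sat(AX (AF (safe & (empty & safe)))) = {s : every successor in {Load, Crit, Check, Idle, Ack}} = {Load, Crit, Check, Idle, Ack}
Grant ∉ Sat(AX (AF (safe & (empty & safe)))) = {Load, Crit, Check, Idle, Ack}, so the formula does not hold at Grant.

No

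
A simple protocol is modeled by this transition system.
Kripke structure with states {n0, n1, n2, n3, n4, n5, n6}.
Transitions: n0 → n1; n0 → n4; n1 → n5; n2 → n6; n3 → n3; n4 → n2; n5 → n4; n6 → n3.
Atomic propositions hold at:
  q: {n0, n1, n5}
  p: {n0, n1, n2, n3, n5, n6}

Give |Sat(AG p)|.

3

AG p: greatest fixpoint, start Z0 = {n0, n1, n2, n3, n5, n6}, keep only states in Sat with every successor in Z. Z1 = {n1, n2, n3, n6}; Z2 = {n2, n3, n6}; fixed.
Sat(AG p) = {n2, n3, n6}
|Sat(AG p)| = |{n2, n3, n6}| = 3.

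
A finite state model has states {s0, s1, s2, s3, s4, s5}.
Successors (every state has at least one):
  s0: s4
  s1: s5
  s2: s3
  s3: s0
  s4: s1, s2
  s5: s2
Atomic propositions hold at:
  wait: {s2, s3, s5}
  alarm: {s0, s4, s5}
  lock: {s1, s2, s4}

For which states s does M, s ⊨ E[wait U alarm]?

E[wait U alarm]: least fixpoint, start Z0 = Sat(alarm) = {s0, s4, s5}, add states in Sat(wait) with some successor in Z. Z1 = {s0, s3, s4, s5}; Z2 = {s0, s2, s3, s4, s5}; fixed.
Sat(E[wait U alarm]) = {s0, s2, s3, s4, s5}

{s0, s2, s3, s4, s5}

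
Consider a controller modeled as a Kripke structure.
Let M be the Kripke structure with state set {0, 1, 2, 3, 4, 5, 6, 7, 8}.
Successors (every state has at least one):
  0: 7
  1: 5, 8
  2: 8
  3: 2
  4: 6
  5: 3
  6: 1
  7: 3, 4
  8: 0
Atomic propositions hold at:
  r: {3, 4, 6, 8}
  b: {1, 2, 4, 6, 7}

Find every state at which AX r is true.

{2, 4, 5, 7}

Sat(AX r) = {s : every successor in {3, 4, 6, 8}} = {2, 4, 5, 7}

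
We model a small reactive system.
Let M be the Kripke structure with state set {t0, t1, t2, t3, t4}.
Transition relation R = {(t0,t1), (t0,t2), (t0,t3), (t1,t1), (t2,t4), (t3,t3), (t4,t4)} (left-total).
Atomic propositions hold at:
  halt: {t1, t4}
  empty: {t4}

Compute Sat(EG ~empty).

Sat(~empty) = {t0, t1, t2, t3}
EG ~empty: greatest fixpoint, start Z0 = {t0, t1, t2, t3}, keep only states in Sat with some successor in Z. Z1 = {t0, t1, t3}; fixed.
Sat(EG ~empty) = {t0, t1, t3}

{t0, t1, t3}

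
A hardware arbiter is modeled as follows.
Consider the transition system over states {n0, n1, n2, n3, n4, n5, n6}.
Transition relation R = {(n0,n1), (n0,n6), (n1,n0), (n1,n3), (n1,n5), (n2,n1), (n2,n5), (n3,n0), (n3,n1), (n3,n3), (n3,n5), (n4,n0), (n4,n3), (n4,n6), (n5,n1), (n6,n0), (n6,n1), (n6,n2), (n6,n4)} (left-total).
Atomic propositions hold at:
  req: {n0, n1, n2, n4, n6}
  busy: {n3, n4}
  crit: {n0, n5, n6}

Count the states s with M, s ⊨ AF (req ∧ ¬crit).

4

Sat(¬crit) = {n1, n2, n3, n4}
Sat(req ∧ ¬crit) = {n1, n2, n4}
AF (req ∧ ¬crit): least fixpoint, start Z0 = {n1, n2, n4}, add states with every successor in Z. Z1 = {n1, n2, n4, n5}; fixed.
Sat(AF (req ∧ ¬crit)) = {n1, n2, n4, n5}
|Sat(AF (req ∧ ¬crit))| = |{n1, n2, n4, n5}| = 4.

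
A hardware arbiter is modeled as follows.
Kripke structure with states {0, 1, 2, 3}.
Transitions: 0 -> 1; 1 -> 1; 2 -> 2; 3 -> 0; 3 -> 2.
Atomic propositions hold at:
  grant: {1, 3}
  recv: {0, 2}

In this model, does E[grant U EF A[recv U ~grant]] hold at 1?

No

Sat(~grant) = {0, 2}
A[recv U ~grant]: least fixpoint, start Z0 = Sat(~grant) = {0, 2}, add states in Sat(recv) with every successor in Z. Already a fixed point.
Sat(A[recv U ~grant]) = {0, 2}
EF A[recv U ~grant]: least fixpoint, start Z0 = {0, 2}, add states with some successor in Z. Z1 = {0, 2, 3}; fixed.
Sat(EF A[recv U ~grant]) = {0, 2, 3}
E[grant U EF A[recv U ~grant]]: least fixpoint, start Z0 = Sat(EF A[recv U ~grant]) = {0, 2, 3}, add states in Sat(grant) with some successor in Z. Already a fixed point.
Sat(E[grant U EF A[recv U ~grant]]) = {0, 2, 3}
1 ∉ Sat(E[grant U EF A[recv U ~grant]]) = {0, 2, 3}, so the formula does not hold at 1.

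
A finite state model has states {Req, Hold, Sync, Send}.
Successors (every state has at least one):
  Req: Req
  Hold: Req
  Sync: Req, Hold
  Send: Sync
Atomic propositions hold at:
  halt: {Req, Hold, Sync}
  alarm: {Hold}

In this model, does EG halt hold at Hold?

EG halt: greatest fixpoint, start Z0 = {Req, Hold, Sync}, keep only states in Sat with some successor in Z. Already a fixed point.
Sat(EG halt) = {Req, Hold, Sync}
Hold ∈ Sat(EG halt) = {Req, Hold, Sync}, so the formula holds at Hold.

Yes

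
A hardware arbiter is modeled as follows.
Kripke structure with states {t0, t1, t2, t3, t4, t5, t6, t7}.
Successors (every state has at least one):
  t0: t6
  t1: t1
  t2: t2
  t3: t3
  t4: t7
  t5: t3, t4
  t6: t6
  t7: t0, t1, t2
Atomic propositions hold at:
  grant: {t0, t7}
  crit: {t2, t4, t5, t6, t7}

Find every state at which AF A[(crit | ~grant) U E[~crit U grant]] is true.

Sat(~grant) = {t1, t2, t3, t4, t5, t6}
Sat(crit | ~grant) = {t1, t2, t3, t4, t5, t6, t7}
Sat(~crit) = {t0, t1, t3}
E[~crit U grant]: least fixpoint, start Z0 = Sat(grant) = {t0, t7}, add states in Sat(~crit) with some successor in Z. Already a fixed point.
Sat(E[~crit U grant]) = {t0, t7}
A[(crit | ~grant) U E[~crit U grant]]: least fixpoint, start Z0 = Sat(E[~crit U grant]) = {t0, t7}, add states in Sat(crit | ~grant) with every successor in Z. Z1 = {t0, t4, t7}; fixed.
Sat(A[(crit | ~grant) U E[~crit U grant]]) = {t0, t4, t7}
AF A[(crit | ~grant) U E[~crit U grant]]: least fixpoint, start Z0 = {t0, t4, t7}, add states with every successor in Z. Already a fixed point.
Sat(AF A[(crit | ~grant) U E[~crit U grant]]) = {t0, t4, t7}

{t0, t4, t7}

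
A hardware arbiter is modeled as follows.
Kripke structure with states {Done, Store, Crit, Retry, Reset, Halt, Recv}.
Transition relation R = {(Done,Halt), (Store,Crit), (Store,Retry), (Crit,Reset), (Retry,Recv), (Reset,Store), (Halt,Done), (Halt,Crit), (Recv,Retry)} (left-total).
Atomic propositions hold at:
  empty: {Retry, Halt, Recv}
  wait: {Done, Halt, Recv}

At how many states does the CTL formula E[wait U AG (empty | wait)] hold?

2

Sat(empty | wait) = {Done, Retry, Halt, Recv}
AG (empty | wait): greatest fixpoint, start Z0 = {Done, Retry, Halt, Recv}, keep only states in Sat with every successor in Z. Z1 = {Done, Retry, Recv}; Z2 = {Retry, Recv}; fixed.
Sat(AG (empty | wait)) = {Retry, Recv}
E[wait U AG (empty | wait)]: least fixpoint, start Z0 = Sat(AG (empty | wait)) = {Retry, Recv}, add states in Sat(wait) with some successor in Z. Already a fixed point.
Sat(E[wait U AG (empty | wait)]) = {Retry, Recv}
|Sat(E[wait U AG (empty | wait)])| = |{Retry, Recv}| = 2.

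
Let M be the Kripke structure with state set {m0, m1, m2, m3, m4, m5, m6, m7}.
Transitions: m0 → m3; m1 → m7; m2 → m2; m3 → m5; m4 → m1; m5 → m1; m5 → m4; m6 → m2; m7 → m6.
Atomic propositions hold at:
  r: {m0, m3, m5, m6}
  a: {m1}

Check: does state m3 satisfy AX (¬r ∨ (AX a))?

No

Sat(¬r) = {m1, m2, m4, m7}
Sat(AX a) = {s : every successor in {m1}} = {m4}
Sat(¬r ∨ (AX a)) = {m1, m2, m4, m7}
Sat(AX (¬r ∨ (AX a))) = {s : every successor in {m1, m2, m4, m7}} = {m1, m2, m4, m5, m6}
m3 ∉ Sat(AX (¬r ∨ (AX a))) = {m1, m2, m4, m5, m6}, so the formula does not hold at m3.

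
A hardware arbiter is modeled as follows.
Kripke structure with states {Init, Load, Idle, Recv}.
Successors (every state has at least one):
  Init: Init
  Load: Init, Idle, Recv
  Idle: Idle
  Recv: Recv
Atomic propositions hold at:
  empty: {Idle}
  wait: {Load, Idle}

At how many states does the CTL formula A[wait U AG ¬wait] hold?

2

Sat(¬wait) = {Init, Recv}
AG ¬wait: greatest fixpoint, start Z0 = {Init, Recv}, keep only states in Sat with every successor in Z. Already a fixed point.
Sat(AG ¬wait) = {Init, Recv}
A[wait U AG ¬wait]: least fixpoint, start Z0 = Sat(AG ¬wait) = {Init, Recv}, add states in Sat(wait) with every successor in Z. Already a fixed point.
Sat(A[wait U AG ¬wait]) = {Init, Recv}
|Sat(A[wait U AG ¬wait])| = |{Init, Recv}| = 2.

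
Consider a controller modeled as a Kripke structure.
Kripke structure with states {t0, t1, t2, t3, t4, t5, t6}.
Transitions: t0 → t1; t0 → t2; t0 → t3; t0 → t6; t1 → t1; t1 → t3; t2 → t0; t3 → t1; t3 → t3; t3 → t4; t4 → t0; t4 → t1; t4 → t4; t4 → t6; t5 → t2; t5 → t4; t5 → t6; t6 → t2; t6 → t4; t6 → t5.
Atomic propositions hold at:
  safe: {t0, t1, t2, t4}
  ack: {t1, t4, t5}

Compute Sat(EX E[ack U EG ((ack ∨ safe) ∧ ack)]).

Sat(ack ∨ safe) = {t0, t1, t2, t4, t5}
Sat((ack ∨ safe) ∧ ack) = {t1, t4, t5}
EG ((ack ∨ safe) ∧ ack): greatest fixpoint, start Z0 = {t1, t4, t5}, keep only states in Sat with some successor in Z. Already a fixed point.
Sat(EG ((ack ∨ safe) ∧ ack)) = {t1, t4, t5}
E[ack U EG ((ack ∨ safe) ∧ ack)]: least fixpoint, start Z0 = Sat(EG ((ack ∨ safe) ∧ ack)) = {t1, t4, t5}, add states in Sat(ack) with some successor in Z. Already a fixed point.
Sat(E[ack U EG ((ack ∨ safe) ∧ ack)]) = {t1, t4, t5}
Sat(EX E[ack U EG ((ack ∨ safe) ∧ ack)]) = {s : some successor in {t1, t4, t5}} = {t0, t1, t3, t4, t5, t6}

{t0, t1, t3, t4, t5, t6}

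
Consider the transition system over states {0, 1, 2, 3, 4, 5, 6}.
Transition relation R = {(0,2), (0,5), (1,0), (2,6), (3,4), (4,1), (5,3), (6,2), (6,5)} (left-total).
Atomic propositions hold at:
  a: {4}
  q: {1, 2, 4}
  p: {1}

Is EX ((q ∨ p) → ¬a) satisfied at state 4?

Yes

Sat(q ∨ p) = {1, 2, 4}
Sat(¬a) = {0, 1, 2, 3, 5, 6}
Sat((q ∨ p) → ¬a) = {0, 1, 2, 3, 5, 6}
Sat(EX ((q ∨ p) → ¬a)) = {s : some successor in {0, 1, 2, 3, 5, 6}} = {0, 1, 2, 4, 5, 6}
4 ∈ Sat(EX ((q ∨ p) → ¬a)) = {0, 1, 2, 4, 5, 6}, so the formula holds at 4.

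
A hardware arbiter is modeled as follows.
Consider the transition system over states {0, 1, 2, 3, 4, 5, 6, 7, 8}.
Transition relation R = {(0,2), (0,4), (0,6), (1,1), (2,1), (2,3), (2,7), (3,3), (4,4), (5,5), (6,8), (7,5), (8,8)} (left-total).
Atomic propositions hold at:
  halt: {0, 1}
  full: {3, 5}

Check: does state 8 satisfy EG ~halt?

Yes

Sat(~halt) = {2, 3, 4, 5, 6, 7, 8}
EG ~halt: greatest fixpoint, start Z0 = {2, 3, 4, 5, 6, 7, 8}, keep only states in Sat with some successor in Z. Already a fixed point.
Sat(EG ~halt) = {2, 3, 4, 5, 6, 7, 8}
8 ∈ Sat(EG ~halt) = {2, 3, 4, 5, 6, 7, 8}, so the formula holds at 8.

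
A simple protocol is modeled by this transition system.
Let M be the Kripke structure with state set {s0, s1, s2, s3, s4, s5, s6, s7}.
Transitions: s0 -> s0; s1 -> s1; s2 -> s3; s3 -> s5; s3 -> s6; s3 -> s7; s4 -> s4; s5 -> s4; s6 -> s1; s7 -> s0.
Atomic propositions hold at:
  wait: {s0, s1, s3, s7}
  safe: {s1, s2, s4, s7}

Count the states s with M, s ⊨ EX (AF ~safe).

Sat(~safe) = {s0, s3, s5, s6}
AF ~safe: least fixpoint, start Z0 = {s0, s3, s5, s6}, add states with every successor in Z. Z1 = {s0, s2, s3, s5, s6, s7}; fixed.
Sat(AF ~safe) = {s0, s2, s3, s5, s6, s7}
Sat(EX (AF ~safe)) = {s : some successor in {s0, s2, s3, s5, s6, s7}} = {s0, s2, s3, s7}
|Sat(EX (AF ~safe))| = |{s0, s2, s3, s7}| = 4.

4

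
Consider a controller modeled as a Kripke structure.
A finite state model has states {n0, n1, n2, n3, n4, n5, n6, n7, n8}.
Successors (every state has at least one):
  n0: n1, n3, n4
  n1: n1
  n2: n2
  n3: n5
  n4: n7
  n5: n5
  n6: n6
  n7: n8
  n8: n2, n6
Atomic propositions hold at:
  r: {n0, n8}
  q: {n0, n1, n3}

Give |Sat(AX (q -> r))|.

7

Sat(q -> r) = {n0, n2, n4, n5, n6, n7, n8}
Sat(AX (q -> r)) = {s : every successor in {n0, n2, n4, n5, n6, n7, n8}} = {n2, n3, n4, n5, n6, n7, n8}
|Sat(AX (q -> r))| = |{n2, n3, n4, n5, n6, n7, n8}| = 7.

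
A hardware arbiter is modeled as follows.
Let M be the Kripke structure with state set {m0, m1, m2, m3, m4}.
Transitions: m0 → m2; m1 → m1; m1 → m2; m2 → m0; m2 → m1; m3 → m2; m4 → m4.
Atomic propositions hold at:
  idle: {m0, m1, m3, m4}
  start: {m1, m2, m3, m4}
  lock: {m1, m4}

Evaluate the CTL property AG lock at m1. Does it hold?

No

AG lock: greatest fixpoint, start Z0 = {m1, m4}, keep only states in Sat with every successor in Z. Z1 = {m4}; fixed.
Sat(AG lock) = {m4}
m1 ∉ Sat(AG lock) = {m4}, so the formula does not hold at m1.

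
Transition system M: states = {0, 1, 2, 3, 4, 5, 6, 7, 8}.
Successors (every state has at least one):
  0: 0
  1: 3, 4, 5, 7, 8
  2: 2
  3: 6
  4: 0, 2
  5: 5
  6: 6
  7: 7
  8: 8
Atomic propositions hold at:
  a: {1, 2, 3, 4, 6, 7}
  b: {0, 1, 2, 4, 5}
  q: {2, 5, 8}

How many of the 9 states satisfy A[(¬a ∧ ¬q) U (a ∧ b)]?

Sat(¬a) = {0, 5, 8}
Sat(¬q) = {0, 1, 3, 4, 6, 7}
Sat(¬a ∧ ¬q) = {0}
Sat(a ∧ b) = {1, 2, 4}
A[(¬a ∧ ¬q) U (a ∧ b)]: least fixpoint, start Z0 = Sat((a ∧ b)) = {1, 2, 4}, add states in Sat(¬a ∧ ¬q) with every successor in Z. Already a fixed point.
Sat(A[(¬a ∧ ¬q) U (a ∧ b)]) = {1, 2, 4}
|Sat(A[(¬a ∧ ¬q) U (a ∧ b)])| = |{1, 2, 4}| = 3.

3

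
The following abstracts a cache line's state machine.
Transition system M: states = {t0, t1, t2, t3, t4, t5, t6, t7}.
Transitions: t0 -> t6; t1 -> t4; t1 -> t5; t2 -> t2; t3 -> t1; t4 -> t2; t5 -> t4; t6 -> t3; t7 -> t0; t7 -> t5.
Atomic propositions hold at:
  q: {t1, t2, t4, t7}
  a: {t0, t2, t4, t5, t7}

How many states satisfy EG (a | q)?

Sat(a | q) = {t0, t1, t2, t4, t5, t7}
EG (a | q): greatest fixpoint, start Z0 = {t0, t1, t2, t4, t5, t7}, keep only states in Sat with some successor in Z. Z1 = {t1, t2, t4, t5, t7}; fixed.
Sat(EG (a | q)) = {t1, t2, t4, t5, t7}
|Sat(EG (a | q))| = |{t1, t2, t4, t5, t7}| = 5.

5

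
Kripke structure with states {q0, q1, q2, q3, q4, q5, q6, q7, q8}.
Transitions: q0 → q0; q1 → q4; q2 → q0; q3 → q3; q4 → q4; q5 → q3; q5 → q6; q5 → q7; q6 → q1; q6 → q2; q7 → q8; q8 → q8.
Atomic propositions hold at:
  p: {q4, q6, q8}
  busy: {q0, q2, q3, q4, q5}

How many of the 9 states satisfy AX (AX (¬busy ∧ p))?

2

Sat(¬busy) = {q1, q6, q7, q8}
Sat(¬busy ∧ p) = {q6, q8}
Sat(AX (¬busy ∧ p)) = {s : every successor in {q6, q8}} = {q7, q8}
Sat(AX (AX (¬busy ∧ p))) = {s : every successor in {q7, q8}} = {q7, q8}
|Sat(AX (AX (¬busy ∧ p)))| = |{q7, q8}| = 2.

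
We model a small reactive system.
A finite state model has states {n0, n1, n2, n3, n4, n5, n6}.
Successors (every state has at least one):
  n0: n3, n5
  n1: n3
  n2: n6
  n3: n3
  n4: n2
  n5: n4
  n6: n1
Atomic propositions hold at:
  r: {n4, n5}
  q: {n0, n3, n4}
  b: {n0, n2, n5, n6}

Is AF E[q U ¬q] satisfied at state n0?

Sat(¬q) = {n1, n2, n5, n6}
E[q U ¬q]: least fixpoint, start Z0 = Sat(¬q) = {n1, n2, n5, n6}, add states in Sat(q) with some successor in Z. Z1 = {n0, n1, n2, n4, n5, n6}; fixed.
Sat(E[q U ¬q]) = {n0, n1, n2, n4, n5, n6}
AF E[q U ¬q]: least fixpoint, start Z0 = {n0, n1, n2, n4, n5, n6}, add states with every successor in Z. Already a fixed point.
Sat(AF E[q U ¬q]) = {n0, n1, n2, n4, n5, n6}
n0 ∈ Sat(AF E[q U ¬q]) = {n0, n1, n2, n4, n5, n6}, so the formula holds at n0.

Yes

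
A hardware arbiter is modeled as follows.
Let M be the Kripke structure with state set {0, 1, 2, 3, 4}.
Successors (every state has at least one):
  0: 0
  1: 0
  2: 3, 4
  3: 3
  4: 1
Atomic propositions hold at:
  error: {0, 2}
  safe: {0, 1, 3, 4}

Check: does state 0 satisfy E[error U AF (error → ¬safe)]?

Sat(¬safe) = {2}
Sat(error → ¬safe) = {1, 2, 3, 4}
AF (error → ¬safe): least fixpoint, start Z0 = {1, 2, 3, 4}, add states with every successor in Z. Already a fixed point.
Sat(AF (error → ¬safe)) = {1, 2, 3, 4}
E[error U AF (error → ¬safe)]: least fixpoint, start Z0 = Sat(AF (error → ¬safe)) = {1, 2, 3, 4}, add states in Sat(error) with some successor in Z. Already a fixed point.
Sat(E[error U AF (error → ¬safe)]) = {1, 2, 3, 4}
0 ∉ Sat(E[error U AF (error → ¬safe)]) = {1, 2, 3, 4}, so the formula does not hold at 0.

No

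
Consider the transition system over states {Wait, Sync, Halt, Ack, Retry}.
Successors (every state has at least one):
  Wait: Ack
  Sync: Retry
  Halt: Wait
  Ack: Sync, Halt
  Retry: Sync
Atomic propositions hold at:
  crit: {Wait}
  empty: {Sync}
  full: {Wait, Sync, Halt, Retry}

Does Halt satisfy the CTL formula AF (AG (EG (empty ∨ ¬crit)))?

No

Sat(¬crit) = {Sync, Halt, Ack, Retry}
Sat(empty ∨ ¬crit) = {Sync, Halt, Ack, Retry}
EG (empty ∨ ¬crit): greatest fixpoint, start Z0 = {Sync, Halt, Ack, Retry}, keep only states in Sat with some successor in Z. Z1 = {Sync, Ack, Retry}; fixed.
Sat(EG (empty ∨ ¬crit)) = {Sync, Ack, Retry}
AG (EG (empty ∨ ¬crit)): greatest fixpoint, start Z0 = {Sync, Ack, Retry}, keep only states in Sat with every successor in Z. Z1 = {Sync, Retry}; fixed.
Sat(AG (EG (empty ∨ ¬crit))) = {Sync, Retry}
AF (AG (EG (empty ∨ ¬crit))): least fixpoint, start Z0 = {Sync, Retry}, add states with every successor in Z. Already a fixed point.
Sat(AF (AG (EG (empty ∨ ¬crit)))) = {Sync, Retry}
Halt ∉ Sat(AF (AG (EG (empty ∨ ¬crit)))) = {Sync, Retry}, so the formula does not hold at Halt.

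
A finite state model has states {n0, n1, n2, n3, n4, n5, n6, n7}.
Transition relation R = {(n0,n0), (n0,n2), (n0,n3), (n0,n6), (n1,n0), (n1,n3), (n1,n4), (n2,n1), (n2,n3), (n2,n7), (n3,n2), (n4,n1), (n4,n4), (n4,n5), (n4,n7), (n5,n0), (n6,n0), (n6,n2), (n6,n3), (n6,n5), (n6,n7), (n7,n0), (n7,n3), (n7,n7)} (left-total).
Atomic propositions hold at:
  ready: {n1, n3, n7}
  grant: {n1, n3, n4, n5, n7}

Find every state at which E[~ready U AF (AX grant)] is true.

Sat(~ready) = {n0, n2, n4, n5, n6}
Sat(AX grant) = {s : every successor in {n1, n3, n4, n5, n7}} = {n2, n4}
AF (AX grant): least fixpoint, start Z0 = {n2, n4}, add states with every successor in Z. Z1 = {n2, n3, n4}; fixed.
Sat(AF (AX grant)) = {n2, n3, n4}
E[~ready U AF (AX grant)]: least fixpoint, start Z0 = Sat(AF (AX grant)) = {n2, n3, n4}, add states in Sat(~ready) with some successor in Z. Z1 = {n0, n2, n3, n4, n6}; Z2 = {n0, n2, n3, n4, n5, n6}; fixed.
Sat(E[~ready U AF (AX grant)]) = {n0, n2, n3, n4, n5, n6}

{n0, n2, n3, n4, n5, n6}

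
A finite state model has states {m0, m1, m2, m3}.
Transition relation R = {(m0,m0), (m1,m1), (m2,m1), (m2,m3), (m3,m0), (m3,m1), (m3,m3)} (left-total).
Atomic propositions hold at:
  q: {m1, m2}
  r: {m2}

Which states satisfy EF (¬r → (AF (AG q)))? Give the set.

Sat(¬r) = {m0, m1, m3}
AG q: greatest fixpoint, start Z0 = {m1, m2}, keep only states in Sat with every successor in Z. Z1 = {m1}; fixed.
Sat(AG q) = {m1}
AF (AG q): least fixpoint, start Z0 = {m1}, add states with every successor in Z. Already a fixed point.
Sat(AF (AG q)) = {m1}
Sat(¬r → (AF (AG q))) = {m1, m2}
EF (¬r → (AF (AG q))): least fixpoint, start Z0 = {m1, m2}, add states with some successor in Z. Z1 = {m1, m2, m3}; fixed.
Sat(EF (¬r → (AF (AG q)))) = {m1, m2, m3}

{m1, m2, m3}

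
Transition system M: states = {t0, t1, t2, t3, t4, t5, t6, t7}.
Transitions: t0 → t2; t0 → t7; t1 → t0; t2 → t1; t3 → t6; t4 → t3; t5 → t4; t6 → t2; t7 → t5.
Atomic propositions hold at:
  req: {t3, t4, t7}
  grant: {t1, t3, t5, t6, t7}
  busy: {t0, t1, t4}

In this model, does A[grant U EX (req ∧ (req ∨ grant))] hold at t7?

Yes

Sat(req ∨ grant) = {t1, t3, t4, t5, t6, t7}
Sat(req ∧ (req ∨ grant)) = {t3, t4, t7}
Sat(EX (req ∧ (req ∨ grant))) = {s : some successor in {t3, t4, t7}} = {t0, t4, t5}
A[grant U EX (req ∧ (req ∨ grant))]: least fixpoint, start Z0 = Sat(EX (req ∧ (req ∨ grant))) = {t0, t4, t5}, add states in Sat(grant) with every successor in Z. Z1 = {t0, t1, t4, t5, t7}; fixed.
Sat(A[grant U EX (req ∧ (req ∨ grant))]) = {t0, t1, t4, t5, t7}
t7 ∈ Sat(A[grant U EX (req ∧ (req ∨ grant))]) = {t0, t1, t4, t5, t7}, so the formula holds at t7.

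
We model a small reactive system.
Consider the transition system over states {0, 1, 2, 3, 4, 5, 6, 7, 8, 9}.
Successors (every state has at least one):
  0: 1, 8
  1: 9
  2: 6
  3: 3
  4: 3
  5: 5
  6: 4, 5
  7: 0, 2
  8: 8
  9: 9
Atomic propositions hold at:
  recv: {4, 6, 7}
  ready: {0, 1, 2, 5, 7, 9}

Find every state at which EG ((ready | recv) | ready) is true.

{0, 1, 2, 5, 6, 7, 9}

Sat(ready | recv) = {0, 1, 2, 4, 5, 6, 7, 9}
Sat((ready | recv) | ready) = {0, 1, 2, 4, 5, 6, 7, 9}
EG ((ready | recv) | ready): greatest fixpoint, start Z0 = {0, 1, 2, 4, 5, 6, 7, 9}, keep only states in Sat with some successor in Z. Z1 = {0, 1, 2, 5, 6, 7, 9}; fixed.
Sat(EG ((ready | recv) | ready)) = {0, 1, 2, 5, 6, 7, 9}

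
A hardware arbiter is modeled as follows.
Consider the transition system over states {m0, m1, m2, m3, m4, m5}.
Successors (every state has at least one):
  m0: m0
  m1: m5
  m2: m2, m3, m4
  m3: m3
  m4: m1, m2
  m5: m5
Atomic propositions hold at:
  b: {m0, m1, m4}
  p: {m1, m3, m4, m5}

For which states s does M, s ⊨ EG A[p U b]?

A[p U b]: least fixpoint, start Z0 = Sat(b) = {m0, m1, m4}, add states in Sat(p) with every successor in Z. Already a fixed point.
Sat(A[p U b]) = {m0, m1, m4}
EG A[p U b]: greatest fixpoint, start Z0 = {m0, m1, m4}, keep only states in Sat with some successor in Z. Z1 = {m0, m4}; Z2 = {m0}; fixed.
Sat(EG A[p U b]) = {m0}

{m0}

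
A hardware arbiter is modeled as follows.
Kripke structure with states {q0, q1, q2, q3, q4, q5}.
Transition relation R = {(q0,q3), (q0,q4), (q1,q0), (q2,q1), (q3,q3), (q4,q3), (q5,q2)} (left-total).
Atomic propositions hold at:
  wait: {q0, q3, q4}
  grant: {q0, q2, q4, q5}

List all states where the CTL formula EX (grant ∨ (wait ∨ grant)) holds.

Sat(wait ∨ grant) = {q0, q2, q3, q4, q5}
Sat(grant ∨ (wait ∨ grant)) = {q0, q2, q3, q4, q5}
Sat(EX (grant ∨ (wait ∨ grant))) = {s : some successor in {q0, q2, q3, q4, q5}} = {q0, q1, q3, q4, q5}

{q0, q1, q3, q4, q5}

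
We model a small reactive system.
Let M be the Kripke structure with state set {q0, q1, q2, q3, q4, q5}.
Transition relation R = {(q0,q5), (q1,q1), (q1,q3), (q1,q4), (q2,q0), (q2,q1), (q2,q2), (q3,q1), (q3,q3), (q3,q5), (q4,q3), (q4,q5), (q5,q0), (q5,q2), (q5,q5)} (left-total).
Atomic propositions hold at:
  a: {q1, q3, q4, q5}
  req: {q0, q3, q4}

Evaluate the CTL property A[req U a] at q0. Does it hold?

Yes

A[req U a]: least fixpoint, start Z0 = Sat(a) = {q1, q3, q4, q5}, add states in Sat(req) with every successor in Z. Z1 = {q0, q1, q3, q4, q5}; fixed.
Sat(A[req U a]) = {q0, q1, q3, q4, q5}
q0 ∈ Sat(A[req U a]) = {q0, q1, q3, q4, q5}, so the formula holds at q0.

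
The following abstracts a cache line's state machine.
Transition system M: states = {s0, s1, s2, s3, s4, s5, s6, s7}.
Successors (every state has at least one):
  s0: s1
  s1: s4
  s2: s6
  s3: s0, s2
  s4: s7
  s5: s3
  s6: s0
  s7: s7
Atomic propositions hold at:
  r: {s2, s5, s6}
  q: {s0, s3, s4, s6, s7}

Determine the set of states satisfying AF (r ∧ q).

Sat(r ∧ q) = {s6}
AF (r ∧ q): least fixpoint, start Z0 = {s6}, add states with every successor in Z. Z1 = {s2, s6}; fixed.
Sat(AF (r ∧ q)) = {s2, s6}

{s2, s6}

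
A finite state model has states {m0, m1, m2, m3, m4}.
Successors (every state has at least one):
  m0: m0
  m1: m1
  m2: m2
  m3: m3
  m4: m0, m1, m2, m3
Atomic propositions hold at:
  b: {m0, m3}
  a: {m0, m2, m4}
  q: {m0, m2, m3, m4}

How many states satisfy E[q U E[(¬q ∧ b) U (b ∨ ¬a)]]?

Sat(¬q) = {m1}
Sat(¬q ∧ b) = ∅
Sat(¬a) = {m1, m3}
Sat(b ∨ ¬a) = {m0, m1, m3}
E[(¬q ∧ b) U (b ∨ ¬a)]: least fixpoint, start Z0 = Sat((b ∨ ¬a)) = {m0, m1, m3}, add states in Sat(¬q ∧ b) with some successor in Z. Already a fixed point.
Sat(E[(¬q ∧ b) U (b ∨ ¬a)]) = {m0, m1, m3}
E[q U E[(¬q ∧ b) U (b ∨ ¬a)]]: least fixpoint, start Z0 = Sat(E[(¬q ∧ b) U (b ∨ ¬a)]) = {m0, m1, m3}, add states in Sat(q) with some successor in Z. Z1 = {m0, m1, m3, m4}; fixed.
Sat(E[q U E[(¬q ∧ b) U (b ∨ ¬a)]]) = {m0, m1, m3, m4}
|Sat(E[q U E[(¬q ∧ b) U (b ∨ ¬a)]])| = |{m0, m1, m3, m4}| = 4.

4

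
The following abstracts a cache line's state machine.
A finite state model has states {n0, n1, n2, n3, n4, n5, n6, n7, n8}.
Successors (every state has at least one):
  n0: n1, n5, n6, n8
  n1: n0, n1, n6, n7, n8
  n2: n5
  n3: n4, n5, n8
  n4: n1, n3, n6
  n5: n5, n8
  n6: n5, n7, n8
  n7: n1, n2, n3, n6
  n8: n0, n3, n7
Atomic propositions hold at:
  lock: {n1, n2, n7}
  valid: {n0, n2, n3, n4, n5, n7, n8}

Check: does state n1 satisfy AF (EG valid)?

EG valid: greatest fixpoint, start Z0 = {n0, n2, n3, n4, n5, n7, n8}, keep only states in Sat with some successor in Z. Already a fixed point.
Sat(EG valid) = {n0, n2, n3, n4, n5, n7, n8}
AF (EG valid): least fixpoint, start Z0 = {n0, n2, n3, n4, n5, n7, n8}, add states with every successor in Z. Z1 = {n0, n2, n3, n4, n5, n6, n7, n8}; fixed.
Sat(AF (EG valid)) = {n0, n2, n3, n4, n5, n6, n7, n8}
n1 ∉ Sat(AF (EG valid)) = {n0, n2, n3, n4, n5, n6, n7, n8}, so the formula does not hold at n1.

No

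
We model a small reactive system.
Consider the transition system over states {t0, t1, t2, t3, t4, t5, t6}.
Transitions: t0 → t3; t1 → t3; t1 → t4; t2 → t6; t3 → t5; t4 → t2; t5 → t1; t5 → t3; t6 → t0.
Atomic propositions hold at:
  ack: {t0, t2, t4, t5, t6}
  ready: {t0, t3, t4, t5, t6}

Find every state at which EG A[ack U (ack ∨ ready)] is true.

Sat(ack ∨ ready) = {t0, t2, t3, t4, t5, t6}
A[ack U (ack ∨ ready)]: least fixpoint, start Z0 = Sat((ack ∨ ready)) = {t0, t2, t3, t4, t5, t6}, add states in Sat(ack) with every successor in Z. Already a fixed point.
Sat(A[ack U (ack ∨ ready)]) = {t0, t2, t3, t4, t5, t6}
EG A[ack U (ack ∨ ready)]: greatest fixpoint, start Z0 = {t0, t2, t3, t4, t5, t6}, keep only states in Sat with some successor in Z. Already a fixed point.
Sat(EG A[ack U (ack ∨ ready)]) = {t0, t2, t3, t4, t5, t6}

{t0, t2, t3, t4, t5, t6}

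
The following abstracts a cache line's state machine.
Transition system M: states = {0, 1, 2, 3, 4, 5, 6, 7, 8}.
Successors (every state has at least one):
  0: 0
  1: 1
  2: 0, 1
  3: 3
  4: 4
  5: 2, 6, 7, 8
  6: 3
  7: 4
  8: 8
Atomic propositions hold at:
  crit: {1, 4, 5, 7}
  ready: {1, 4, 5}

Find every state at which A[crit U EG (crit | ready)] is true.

{1, 4, 5, 7}

Sat(crit | ready) = {1, 4, 5, 7}
EG (crit | ready): greatest fixpoint, start Z0 = {1, 4, 5, 7}, keep only states in Sat with some successor in Z. Already a fixed point.
Sat(EG (crit | ready)) = {1, 4, 5, 7}
A[crit U EG (crit | ready)]: least fixpoint, start Z0 = Sat(EG (crit | ready)) = {1, 4, 5, 7}, add states in Sat(crit) with every successor in Z. Already a fixed point.
Sat(A[crit U EG (crit | ready)]) = {1, 4, 5, 7}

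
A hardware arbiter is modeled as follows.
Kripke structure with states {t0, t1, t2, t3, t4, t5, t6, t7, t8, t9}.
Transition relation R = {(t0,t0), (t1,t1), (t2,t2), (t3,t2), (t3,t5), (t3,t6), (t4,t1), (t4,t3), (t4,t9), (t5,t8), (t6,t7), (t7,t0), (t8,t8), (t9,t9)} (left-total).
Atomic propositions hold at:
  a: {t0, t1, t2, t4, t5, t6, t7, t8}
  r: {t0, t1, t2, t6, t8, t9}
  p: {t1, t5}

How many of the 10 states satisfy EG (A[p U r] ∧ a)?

A[p U r]: least fixpoint, start Z0 = Sat(r) = {t0, t1, t2, t6, t8, t9}, add states in Sat(p) with every successor in Z. Z1 = {t0, t1, t2, t5, t6, t8, t9}; fixed.
Sat(A[p U r]) = {t0, t1, t2, t5, t6, t8, t9}
Sat(A[p U r] ∧ a) = {t0, t1, t2, t5, t6, t8}
EG (A[p U r] ∧ a): greatest fixpoint, start Z0 = {t0, t1, t2, t5, t6, t8}, keep only states in Sat with some successor in Z. Z1 = {t0, t1, t2, t5, t8}; fixed.
Sat(EG (A[p U r] ∧ a)) = {t0, t1, t2, t5, t8}
|Sat(EG (A[p U r] ∧ a))| = |{t0, t1, t2, t5, t8}| = 5.

5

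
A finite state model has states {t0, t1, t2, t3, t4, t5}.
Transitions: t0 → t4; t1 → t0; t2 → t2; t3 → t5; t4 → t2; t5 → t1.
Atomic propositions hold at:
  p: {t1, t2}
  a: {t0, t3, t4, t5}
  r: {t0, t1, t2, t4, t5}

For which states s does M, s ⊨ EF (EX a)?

Sat(EX a) = {s : some successor in {t0, t3, t4, t5}} = {t0, t1, t3}
EF (EX a): least fixpoint, start Z0 = {t0, t1, t3}, add states with some successor in Z. Z1 = {t0, t1, t3, t5}; fixed.
Sat(EF (EX a)) = {t0, t1, t3, t5}

{t0, t1, t3, t5}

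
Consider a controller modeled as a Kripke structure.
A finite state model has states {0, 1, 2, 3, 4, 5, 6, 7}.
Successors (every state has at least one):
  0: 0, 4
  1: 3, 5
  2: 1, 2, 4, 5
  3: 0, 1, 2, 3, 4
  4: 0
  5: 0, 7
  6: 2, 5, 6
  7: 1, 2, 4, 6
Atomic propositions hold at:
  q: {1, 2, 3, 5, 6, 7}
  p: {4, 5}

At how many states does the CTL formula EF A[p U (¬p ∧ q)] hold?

6

Sat(¬p) = {0, 1, 2, 3, 6, 7}
Sat(¬p ∧ q) = {1, 2, 3, 6, 7}
A[p U (¬p ∧ q)]: least fixpoint, start Z0 = Sat((¬p ∧ q)) = {1, 2, 3, 6, 7}, add states in Sat(p) with every successor in Z. Already a fixed point.
Sat(A[p U (¬p ∧ q)]) = {1, 2, 3, 6, 7}
EF A[p U (¬p ∧ q)]: least fixpoint, start Z0 = {1, 2, 3, 6, 7}, add states with some successor in Z. Z1 = {1, 2, 3, 5, 6, 7}; fixed.
Sat(EF A[p U (¬p ∧ q)]) = {1, 2, 3, 5, 6, 7}
|Sat(EF A[p U (¬p ∧ q)])| = |{1, 2, 3, 5, 6, 7}| = 6.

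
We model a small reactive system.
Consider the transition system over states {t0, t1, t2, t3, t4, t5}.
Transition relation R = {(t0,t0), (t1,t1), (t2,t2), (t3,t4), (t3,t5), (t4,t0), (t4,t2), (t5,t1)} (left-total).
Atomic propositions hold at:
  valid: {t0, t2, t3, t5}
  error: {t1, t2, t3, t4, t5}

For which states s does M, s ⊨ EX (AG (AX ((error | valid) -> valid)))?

{t0, t2, t3, t4}

Sat(error | valid) = {t0, t1, t2, t3, t4, t5}
Sat((error | valid) -> valid) = {t0, t2, t3, t5}
Sat(AX ((error | valid) -> valid)) = {s : every successor in {t0, t2, t3, t5}} = {t0, t2, t4}
AG (AX ((error | valid) -> valid)): greatest fixpoint, start Z0 = {t0, t2, t4}, keep only states in Sat with every successor in Z. Already a fixed point.
Sat(AG (AX ((error | valid) -> valid))) = {t0, t2, t4}
Sat(EX (AG (AX ((error | valid) -> valid)))) = {s : some successor in {t0, t2, t4}} = {t0, t2, t3, t4}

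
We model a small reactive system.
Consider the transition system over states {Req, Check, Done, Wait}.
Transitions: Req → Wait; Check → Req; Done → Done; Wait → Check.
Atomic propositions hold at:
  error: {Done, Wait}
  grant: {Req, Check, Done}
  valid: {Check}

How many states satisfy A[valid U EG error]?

1

EG error: greatest fixpoint, start Z0 = {Done, Wait}, keep only states in Sat with some successor in Z. Z1 = {Done}; fixed.
Sat(EG error) = {Done}
A[valid U EG error]: least fixpoint, start Z0 = Sat(EG error) = {Done}, add states in Sat(valid) with every successor in Z. Already a fixed point.
Sat(A[valid U EG error]) = {Done}
|Sat(A[valid U EG error])| = |{Done}| = 1.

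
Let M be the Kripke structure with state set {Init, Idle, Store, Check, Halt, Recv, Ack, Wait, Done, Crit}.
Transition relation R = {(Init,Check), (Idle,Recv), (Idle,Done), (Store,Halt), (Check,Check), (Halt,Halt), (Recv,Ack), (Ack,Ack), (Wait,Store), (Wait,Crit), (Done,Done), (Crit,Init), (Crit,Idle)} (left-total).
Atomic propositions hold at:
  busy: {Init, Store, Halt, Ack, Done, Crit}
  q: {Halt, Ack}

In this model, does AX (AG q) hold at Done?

AG q: greatest fixpoint, start Z0 = {Halt, Ack}, keep only states in Sat with every successor in Z. Already a fixed point.
Sat(AG q) = {Halt, Ack}
Sat(AX (AG q)) = {s : every successor in {Halt, Ack}} = {Store, Halt, Recv, Ack}
Done ∉ Sat(AX (AG q)) = {Store, Halt, Recv, Ack}, so the formula does not hold at Done.

No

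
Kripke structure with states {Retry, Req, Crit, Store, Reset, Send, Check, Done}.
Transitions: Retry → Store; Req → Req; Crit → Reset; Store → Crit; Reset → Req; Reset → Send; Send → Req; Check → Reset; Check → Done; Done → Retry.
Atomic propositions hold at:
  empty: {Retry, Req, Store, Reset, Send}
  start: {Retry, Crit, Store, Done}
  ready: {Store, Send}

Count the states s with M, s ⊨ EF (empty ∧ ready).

7

Sat(empty ∧ ready) = {Store, Send}
EF (empty ∧ ready): least fixpoint, start Z0 = {Store, Send}, add states with some successor in Z. Z1 = {Retry, Store, Reset, Send}; Z2 = {Retry, Crit, Store, Reset, Send, Check, Done}; fixed.
Sat(EF (empty ∧ ready)) = {Retry, Crit, Store, Reset, Send, Check, Done}
|Sat(EF (empty ∧ ready))| = |{Retry, Crit, Store, Reset, Send, Check, Done}| = 7.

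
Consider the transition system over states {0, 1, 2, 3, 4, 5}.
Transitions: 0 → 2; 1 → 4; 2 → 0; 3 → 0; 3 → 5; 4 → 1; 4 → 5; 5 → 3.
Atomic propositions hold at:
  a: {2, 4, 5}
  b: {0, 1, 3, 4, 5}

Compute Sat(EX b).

{1, 2, 3, 4, 5}

Sat(EX b) = {s : some successor in {0, 1, 3, 4, 5}} = {1, 2, 3, 4, 5}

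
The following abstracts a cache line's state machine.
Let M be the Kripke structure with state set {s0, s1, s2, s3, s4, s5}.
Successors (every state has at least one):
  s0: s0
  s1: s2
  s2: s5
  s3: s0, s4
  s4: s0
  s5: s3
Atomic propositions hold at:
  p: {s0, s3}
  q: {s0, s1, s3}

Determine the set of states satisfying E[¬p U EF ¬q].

{s1, s2, s3, s4, s5}

Sat(¬p) = {s1, s2, s4, s5}
Sat(¬q) = {s2, s4, s5}
EF ¬q: least fixpoint, start Z0 = {s2, s4, s5}, add states with some successor in Z. Z1 = {s1, s2, s3, s4, s5}; fixed.
Sat(EF ¬q) = {s1, s2, s3, s4, s5}
E[¬p U EF ¬q]: least fixpoint, start Z0 = Sat(EF ¬q) = {s1, s2, s3, s4, s5}, add states in Sat(¬p) with some successor in Z. Already a fixed point.
Sat(E[¬p U EF ¬q]) = {s1, s2, s3, s4, s5}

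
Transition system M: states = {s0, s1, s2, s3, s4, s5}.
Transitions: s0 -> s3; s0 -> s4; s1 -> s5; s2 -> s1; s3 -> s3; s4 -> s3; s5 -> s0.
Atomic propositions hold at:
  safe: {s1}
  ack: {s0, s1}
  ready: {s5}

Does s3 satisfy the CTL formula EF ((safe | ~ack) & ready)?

No

Sat(~ack) = {s2, s3, s4, s5}
Sat(safe | ~ack) = {s1, s2, s3, s4, s5}
Sat((safe | ~ack) & ready) = {s5}
EF ((safe | ~ack) & ready): least fixpoint, start Z0 = {s5}, add states with some successor in Z. Z1 = {s1, s5}; Z2 = {s1, s2, s5}; fixed.
Sat(EF ((safe | ~ack) & ready)) = {s1, s2, s5}
s3 ∉ Sat(EF ((safe | ~ack) & ready)) = {s1, s2, s5}, so the formula does not hold at s3.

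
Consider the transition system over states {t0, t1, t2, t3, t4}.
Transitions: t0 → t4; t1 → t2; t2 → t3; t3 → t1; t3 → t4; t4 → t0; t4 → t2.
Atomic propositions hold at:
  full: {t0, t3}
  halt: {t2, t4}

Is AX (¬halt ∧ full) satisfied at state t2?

Sat(¬halt) = {t0, t1, t3}
Sat(¬halt ∧ full) = {t0, t3}
Sat(AX (¬halt ∧ full)) = {s : every successor in {t0, t3}} = {t2}
t2 ∈ Sat(AX (¬halt ∧ full)) = {t2}, so the formula holds at t2.

Yes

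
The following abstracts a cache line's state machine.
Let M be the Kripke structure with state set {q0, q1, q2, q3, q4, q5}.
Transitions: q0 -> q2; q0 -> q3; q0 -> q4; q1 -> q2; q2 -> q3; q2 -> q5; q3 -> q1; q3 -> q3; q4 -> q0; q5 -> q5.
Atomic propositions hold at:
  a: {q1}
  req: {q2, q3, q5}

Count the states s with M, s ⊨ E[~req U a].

1

Sat(~req) = {q0, q1, q4}
E[~req U a]: least fixpoint, start Z0 = Sat(a) = {q1}, add states in Sat(~req) with some successor in Z. Already a fixed point.
Sat(E[~req U a]) = {q1}
|Sat(E[~req U a])| = |{q1}| = 1.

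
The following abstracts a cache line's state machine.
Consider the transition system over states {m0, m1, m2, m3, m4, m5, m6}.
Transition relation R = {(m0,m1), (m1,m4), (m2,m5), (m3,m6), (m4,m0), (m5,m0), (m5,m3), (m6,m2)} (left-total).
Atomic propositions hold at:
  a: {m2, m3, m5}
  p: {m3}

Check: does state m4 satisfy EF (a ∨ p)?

Sat(a ∨ p) = {m2, m3, m5}
EF (a ∨ p): least fixpoint, start Z0 = {m2, m3, m5}, add states with some successor in Z. Z1 = {m2, m3, m5, m6}; fixed.
Sat(EF (a ∨ p)) = {m2, m3, m5, m6}
m4 ∉ Sat(EF (a ∨ p)) = {m2, m3, m5, m6}, so the formula does not hold at m4.

No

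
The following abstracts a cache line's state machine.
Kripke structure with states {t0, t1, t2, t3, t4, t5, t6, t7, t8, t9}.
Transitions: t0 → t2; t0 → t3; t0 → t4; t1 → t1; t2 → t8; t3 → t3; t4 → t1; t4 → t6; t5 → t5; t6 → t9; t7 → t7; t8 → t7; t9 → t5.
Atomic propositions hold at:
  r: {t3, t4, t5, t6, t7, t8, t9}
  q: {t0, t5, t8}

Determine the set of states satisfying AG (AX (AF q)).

{t5, t6, t9}

AF q: least fixpoint, start Z0 = {t0, t5, t8}, add states with every successor in Z. Z1 = {t0, t2, t5, t8, t9}; Z2 = {t0, t2, t5, t6, t8, t9}; fixed.
Sat(AF q) = {t0, t2, t5, t6, t8, t9}
Sat(AX (AF q)) = {s : every successor in {t0, t2, t5, t6, t8, t9}} = {t2, t5, t6, t9}
AG (AX (AF q)): greatest fixpoint, start Z0 = {t2, t5, t6, t9}, keep only states in Sat with every successor in Z. Z1 = {t5, t6, t9}; fixed.
Sat(AG (AX (AF q))) = {t5, t6, t9}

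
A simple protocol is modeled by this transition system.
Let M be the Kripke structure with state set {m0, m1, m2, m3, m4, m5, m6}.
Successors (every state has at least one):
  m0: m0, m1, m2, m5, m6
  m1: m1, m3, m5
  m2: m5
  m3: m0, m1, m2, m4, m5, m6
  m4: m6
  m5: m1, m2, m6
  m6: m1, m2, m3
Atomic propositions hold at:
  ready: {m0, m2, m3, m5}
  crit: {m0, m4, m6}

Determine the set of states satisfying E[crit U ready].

{m0, m2, m3, m4, m5, m6}

E[crit U ready]: least fixpoint, start Z0 = Sat(ready) = {m0, m2, m3, m5}, add states in Sat(crit) with some successor in Z. Z1 = {m0, m2, m3, m5, m6}; Z2 = {m0, m2, m3, m4, m5, m6}; fixed.
Sat(E[crit U ready]) = {m0, m2, m3, m4, m5, m6}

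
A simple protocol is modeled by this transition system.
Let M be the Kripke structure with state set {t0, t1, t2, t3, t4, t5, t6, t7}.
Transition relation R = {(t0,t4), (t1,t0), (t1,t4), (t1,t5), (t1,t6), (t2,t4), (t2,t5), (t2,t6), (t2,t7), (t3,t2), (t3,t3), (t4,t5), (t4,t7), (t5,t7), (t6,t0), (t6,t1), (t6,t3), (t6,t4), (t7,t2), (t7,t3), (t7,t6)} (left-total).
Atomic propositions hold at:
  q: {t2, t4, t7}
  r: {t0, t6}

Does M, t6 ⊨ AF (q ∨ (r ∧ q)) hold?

Sat(r ∧ q) = ∅
Sat(q ∨ (r ∧ q)) = {t2, t4, t7}
AF (q ∨ (r ∧ q)): least fixpoint, start Z0 = {t2, t4, t7}, add states with every successor in Z. Z1 = {t0, t2, t4, t5, t7}; fixed.
Sat(AF (q ∨ (r ∧ q))) = {t0, t2, t4, t5, t7}
t6 ∉ Sat(AF (q ∨ (r ∧ q))) = {t0, t2, t4, t5, t7}, so the formula does not hold at t6.

No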